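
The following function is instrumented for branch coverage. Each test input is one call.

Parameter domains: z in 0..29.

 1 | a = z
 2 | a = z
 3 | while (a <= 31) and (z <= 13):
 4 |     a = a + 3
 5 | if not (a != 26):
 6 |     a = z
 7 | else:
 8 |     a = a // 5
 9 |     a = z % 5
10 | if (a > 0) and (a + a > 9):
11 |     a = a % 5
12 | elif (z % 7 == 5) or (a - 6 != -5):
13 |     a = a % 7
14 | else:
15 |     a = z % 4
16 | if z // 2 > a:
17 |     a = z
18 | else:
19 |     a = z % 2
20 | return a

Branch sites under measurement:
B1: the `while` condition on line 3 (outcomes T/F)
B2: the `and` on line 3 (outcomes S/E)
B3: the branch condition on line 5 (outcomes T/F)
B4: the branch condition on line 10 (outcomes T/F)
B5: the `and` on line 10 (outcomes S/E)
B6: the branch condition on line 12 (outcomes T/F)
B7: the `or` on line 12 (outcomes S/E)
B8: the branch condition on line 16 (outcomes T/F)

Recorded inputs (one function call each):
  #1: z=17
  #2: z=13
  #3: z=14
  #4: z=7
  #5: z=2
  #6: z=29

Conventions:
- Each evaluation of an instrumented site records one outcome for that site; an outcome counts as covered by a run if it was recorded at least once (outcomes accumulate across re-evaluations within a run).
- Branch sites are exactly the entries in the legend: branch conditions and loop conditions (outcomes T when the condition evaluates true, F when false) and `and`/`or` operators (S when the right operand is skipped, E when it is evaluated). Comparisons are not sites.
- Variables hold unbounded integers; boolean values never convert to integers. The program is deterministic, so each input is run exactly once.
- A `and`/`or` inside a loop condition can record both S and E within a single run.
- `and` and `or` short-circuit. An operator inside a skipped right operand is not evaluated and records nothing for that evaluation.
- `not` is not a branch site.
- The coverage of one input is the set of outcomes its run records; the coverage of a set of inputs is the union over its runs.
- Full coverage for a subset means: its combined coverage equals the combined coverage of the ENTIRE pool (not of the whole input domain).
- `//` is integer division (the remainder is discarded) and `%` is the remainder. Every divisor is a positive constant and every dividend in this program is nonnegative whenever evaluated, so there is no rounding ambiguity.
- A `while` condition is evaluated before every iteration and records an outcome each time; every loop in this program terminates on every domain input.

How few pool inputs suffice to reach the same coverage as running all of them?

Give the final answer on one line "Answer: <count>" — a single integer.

#1 (z=17) -> B2->E, B1->F, B3->F, B5->E, B4->F, B7->E, B6->T, B8->T; covered: B1=F, B2=E, B3=F, B4=F, B5=E, B6=T, B7=E, B8=T
#2 (z=13) -> B2->E, B1->T, B2->E, B1->T, B2->E, B1->T, B2->E, B1->T, B2->E, B1->T, B2->E, B1->T, B2->E, B1->T, ...; covered: B1=T, B1=F, B2=S, B2=E, B3=F, B4=F, B5=E, B6=T, B7=E, B8=T
#3 (z=14) -> B2->E, B1->F, B3->F, B5->E, B4->F, B7->E, B6->T, B8->T; covered: B1=F, B2=E, B3=F, B4=F, B5=E, B6=T, B7=E, B8=T
#4 (z=7) -> B2->E, B1->T, B2->E, B1->T, B2->E, B1->T, B2->E, B1->T, B2->E, B1->T, B2->E, B1->T, B2->E, B1->T, ...; covered: B1=T, B1=F, B2=S, B2=E, B3=F, B4=F, B5=E, B6=T, B7=E, B8=T
#5 (z=2) -> B2->E, B1->T, B2->E, B1->T, B2->E, B1->T, B2->E, B1->T, B2->E, B1->T, B2->E, B1->T, B2->E, B1->T, ...; covered: B1=T, B1=F, B2=S, B2=E, B3=F, B4=F, B5=E, B6=T, B7=E, B8=F
#6 (z=29) -> B2->E, B1->F, B3->F, B5->E, B4->F, B7->E, B6->T, B8->T; covered: B1=F, B2=E, B3=F, B4=F, B5=E, B6=T, B7=E, B8=T
union over all inputs: B1=T, B1=F, B2=S, B2=E, B3=F, B4=F, B5=E, B6=T, B7=E, B8=T, B8=F (11 outcomes)
no size-1 subset reaches all 11 outcomes (best union: 10/11)
size 2: inputs {1, 5} cover all 11 outcomes, and no lexicographically smaller subset of this size does

Answer: 2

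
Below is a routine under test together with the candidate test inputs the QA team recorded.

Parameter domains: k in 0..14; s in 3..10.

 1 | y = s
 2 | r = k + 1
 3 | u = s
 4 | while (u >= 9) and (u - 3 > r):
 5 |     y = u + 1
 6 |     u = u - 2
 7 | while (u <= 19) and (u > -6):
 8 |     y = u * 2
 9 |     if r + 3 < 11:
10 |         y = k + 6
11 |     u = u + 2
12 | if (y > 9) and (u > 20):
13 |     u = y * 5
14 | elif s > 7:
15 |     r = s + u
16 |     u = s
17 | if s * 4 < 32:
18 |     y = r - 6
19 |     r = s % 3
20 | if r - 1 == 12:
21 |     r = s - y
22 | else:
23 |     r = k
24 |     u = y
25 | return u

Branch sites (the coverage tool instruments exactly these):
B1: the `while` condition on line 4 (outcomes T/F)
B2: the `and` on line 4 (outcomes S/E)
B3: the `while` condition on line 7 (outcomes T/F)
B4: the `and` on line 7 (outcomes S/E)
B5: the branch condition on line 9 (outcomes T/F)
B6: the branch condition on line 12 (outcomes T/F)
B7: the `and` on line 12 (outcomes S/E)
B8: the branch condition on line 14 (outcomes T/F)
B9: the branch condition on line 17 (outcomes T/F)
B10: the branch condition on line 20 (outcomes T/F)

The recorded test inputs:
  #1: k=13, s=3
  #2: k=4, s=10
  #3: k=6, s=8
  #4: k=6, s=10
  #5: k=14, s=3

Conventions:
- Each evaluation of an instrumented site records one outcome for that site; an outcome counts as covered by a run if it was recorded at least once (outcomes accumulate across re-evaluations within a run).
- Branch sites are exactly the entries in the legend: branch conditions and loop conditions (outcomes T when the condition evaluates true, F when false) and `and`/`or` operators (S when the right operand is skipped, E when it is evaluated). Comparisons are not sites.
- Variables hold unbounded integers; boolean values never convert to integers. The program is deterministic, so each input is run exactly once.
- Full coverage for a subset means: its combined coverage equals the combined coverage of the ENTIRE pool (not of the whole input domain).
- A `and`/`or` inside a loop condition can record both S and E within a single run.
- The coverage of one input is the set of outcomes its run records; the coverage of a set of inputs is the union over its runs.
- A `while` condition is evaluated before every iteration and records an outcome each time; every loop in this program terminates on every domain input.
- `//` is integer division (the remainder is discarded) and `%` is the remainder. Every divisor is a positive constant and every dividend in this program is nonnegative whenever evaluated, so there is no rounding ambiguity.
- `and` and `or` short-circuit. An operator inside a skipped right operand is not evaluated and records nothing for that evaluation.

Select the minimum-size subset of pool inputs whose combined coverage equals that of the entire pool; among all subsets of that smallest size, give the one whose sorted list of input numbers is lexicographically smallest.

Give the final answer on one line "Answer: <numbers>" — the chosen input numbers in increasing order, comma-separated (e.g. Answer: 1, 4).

run #1 (k=13, s=3) runs B2->S, B1->F, B4->E, B3->T, B5->F, B4->E, B3->T, B5->F, B4->E, B3->T, B5->F, B4->E, B3->T, B5->F, ...; records B1=F, B2=S, B3=T, B3=F, B4=S, B4=E, B5=F, B6=T, B7=E, B9=T, B10=F
run #2 (k=4, s=10) runs B2->E, B1->T, B2->S, B1->F, B4->E, B3->T, B5->T, B4->E, B3->T, B5->T, B4->E, B3->T, B5->T, B4->E, ...; records B1=T, B1=F, B2=S, B2=E, B3=T, B3=F, B4=S, B4=E, B5=T, B6=F, B7=E, B8=T, B9=F, B10=F
run #3 (k=6, s=8) runs B2->S, B1->F, B4->E, B3->T, B5->T, B4->E, B3->T, B5->T, B4->E, B3->T, B5->T, B4->E, B3->T, B5->T, ...; records B1=F, B2=S, B3=T, B3=F, B4=S, B4=E, B5=T, B6=F, B7=E, B8=T, B9=F, B10=F
run #4 (k=6, s=10) runs B2->E, B1->F, B4->E, B3->T, B5->T, B4->E, B3->T, B5->T, B4->E, B3->T, B5->T, B4->E, B3->T, B5->T, ...; records B1=F, B2=E, B3=T, B3=F, B4=S, B4=E, B5=T, B6=F, B7=E, B8=T, B9=F, B10=F
run #5 (k=14, s=3) runs B2->S, B1->F, B4->E, B3->T, B5->F, B4->E, B3->T, B5->F, B4->E, B3->T, B5->F, B4->E, B3->T, B5->F, ...; records B1=F, B2=S, B3=T, B3=F, B4=S, B4=E, B5=F, B6=T, B7=E, B9=T, B10=F
pool-wide coverage (17 outcomes): B1=T, B1=F, B2=S, B2=E, B3=T, B3=F, B4=S, B4=E, B5=T, B5=F, B6=T, B6=F, B7=E, B8=T, B9=T, B9=F, B10=F
checked all size-1 subsets: none covers 17 outcomes (max 14/17)
the canonical winner is {1, 2}: size 2, full 17-outcome coverage, earliest index list among size-2 covers

Answer: 1, 2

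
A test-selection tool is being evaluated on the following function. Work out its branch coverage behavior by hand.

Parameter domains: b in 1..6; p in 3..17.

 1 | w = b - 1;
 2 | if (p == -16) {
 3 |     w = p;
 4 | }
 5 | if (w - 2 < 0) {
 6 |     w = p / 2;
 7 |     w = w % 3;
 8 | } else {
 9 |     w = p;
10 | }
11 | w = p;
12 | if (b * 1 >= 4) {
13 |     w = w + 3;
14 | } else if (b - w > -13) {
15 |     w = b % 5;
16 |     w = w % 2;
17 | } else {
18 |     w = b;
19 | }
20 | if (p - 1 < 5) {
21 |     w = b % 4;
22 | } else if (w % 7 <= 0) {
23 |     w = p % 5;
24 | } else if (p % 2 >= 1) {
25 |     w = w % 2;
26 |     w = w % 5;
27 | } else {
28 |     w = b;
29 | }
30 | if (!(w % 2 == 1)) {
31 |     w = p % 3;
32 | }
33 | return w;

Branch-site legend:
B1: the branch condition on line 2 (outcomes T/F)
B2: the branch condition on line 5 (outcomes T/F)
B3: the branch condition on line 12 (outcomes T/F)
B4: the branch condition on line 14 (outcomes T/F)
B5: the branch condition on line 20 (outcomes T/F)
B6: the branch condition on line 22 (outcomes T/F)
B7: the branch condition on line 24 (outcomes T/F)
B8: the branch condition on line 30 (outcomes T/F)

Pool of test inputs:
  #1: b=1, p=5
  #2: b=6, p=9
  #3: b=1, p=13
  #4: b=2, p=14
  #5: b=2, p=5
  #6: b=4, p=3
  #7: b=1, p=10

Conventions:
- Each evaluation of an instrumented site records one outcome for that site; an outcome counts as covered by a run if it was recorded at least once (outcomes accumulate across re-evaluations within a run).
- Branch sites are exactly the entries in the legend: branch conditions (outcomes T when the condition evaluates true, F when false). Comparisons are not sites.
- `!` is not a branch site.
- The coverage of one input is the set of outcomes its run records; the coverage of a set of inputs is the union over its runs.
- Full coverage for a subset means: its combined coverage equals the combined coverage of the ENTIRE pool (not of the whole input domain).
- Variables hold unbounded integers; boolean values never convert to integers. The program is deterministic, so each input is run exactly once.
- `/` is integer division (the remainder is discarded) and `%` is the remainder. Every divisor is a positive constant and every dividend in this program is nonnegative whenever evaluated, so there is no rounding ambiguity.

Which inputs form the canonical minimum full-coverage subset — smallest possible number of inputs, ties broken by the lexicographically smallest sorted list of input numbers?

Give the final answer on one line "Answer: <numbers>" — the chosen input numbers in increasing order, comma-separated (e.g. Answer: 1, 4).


input #1, b=1, p=5: outcomes B1=F, B2=T, B3=F, B4=T, B5=T, B8=F
input #2, b=6, p=9: outcomes B1=F, B2=F, B3=T, B5=F, B6=F, B7=T, B8=T
input #3, b=1, p=13: outcomes B1=F, B2=T, B3=F, B4=T, B5=F, B6=F, B7=T, B8=F
input #4, b=2, p=14: outcomes B1=F, B2=T, B3=F, B4=T, B5=F, B6=T, B8=T
input #5, b=2, p=5: outcomes B1=F, B2=T, B3=F, B4=T, B5=T, B8=T
input #6, b=4, p=3: outcomes B1=F, B2=F, B3=T, B5=T, B8=T
input #7, b=1, p=10: outcomes B1=F, B2=T, B3=F, B4=T, B5=F, B6=F, B7=F, B8=F
together the pool reaches 14 outcomes: B1=F, B2=T, B2=F, B3=T, B3=F, B4=T, B5=T, B5=F, B6=T, B6=F, B7=T, B7=F, B8=T, B8=F
size 1 is not enough: best union over all size-1 subsets is 8/14
size 2 is not enough: best union over all size-2 subsets is 12/14
size 3 is not enough: best union over all size-3 subsets is 13/14
at size 4, {1, 2, 4, 7} reaches all 14 outcomes; every lexicographically earlier size-4 subset fails
Answer: 1, 2, 4, 7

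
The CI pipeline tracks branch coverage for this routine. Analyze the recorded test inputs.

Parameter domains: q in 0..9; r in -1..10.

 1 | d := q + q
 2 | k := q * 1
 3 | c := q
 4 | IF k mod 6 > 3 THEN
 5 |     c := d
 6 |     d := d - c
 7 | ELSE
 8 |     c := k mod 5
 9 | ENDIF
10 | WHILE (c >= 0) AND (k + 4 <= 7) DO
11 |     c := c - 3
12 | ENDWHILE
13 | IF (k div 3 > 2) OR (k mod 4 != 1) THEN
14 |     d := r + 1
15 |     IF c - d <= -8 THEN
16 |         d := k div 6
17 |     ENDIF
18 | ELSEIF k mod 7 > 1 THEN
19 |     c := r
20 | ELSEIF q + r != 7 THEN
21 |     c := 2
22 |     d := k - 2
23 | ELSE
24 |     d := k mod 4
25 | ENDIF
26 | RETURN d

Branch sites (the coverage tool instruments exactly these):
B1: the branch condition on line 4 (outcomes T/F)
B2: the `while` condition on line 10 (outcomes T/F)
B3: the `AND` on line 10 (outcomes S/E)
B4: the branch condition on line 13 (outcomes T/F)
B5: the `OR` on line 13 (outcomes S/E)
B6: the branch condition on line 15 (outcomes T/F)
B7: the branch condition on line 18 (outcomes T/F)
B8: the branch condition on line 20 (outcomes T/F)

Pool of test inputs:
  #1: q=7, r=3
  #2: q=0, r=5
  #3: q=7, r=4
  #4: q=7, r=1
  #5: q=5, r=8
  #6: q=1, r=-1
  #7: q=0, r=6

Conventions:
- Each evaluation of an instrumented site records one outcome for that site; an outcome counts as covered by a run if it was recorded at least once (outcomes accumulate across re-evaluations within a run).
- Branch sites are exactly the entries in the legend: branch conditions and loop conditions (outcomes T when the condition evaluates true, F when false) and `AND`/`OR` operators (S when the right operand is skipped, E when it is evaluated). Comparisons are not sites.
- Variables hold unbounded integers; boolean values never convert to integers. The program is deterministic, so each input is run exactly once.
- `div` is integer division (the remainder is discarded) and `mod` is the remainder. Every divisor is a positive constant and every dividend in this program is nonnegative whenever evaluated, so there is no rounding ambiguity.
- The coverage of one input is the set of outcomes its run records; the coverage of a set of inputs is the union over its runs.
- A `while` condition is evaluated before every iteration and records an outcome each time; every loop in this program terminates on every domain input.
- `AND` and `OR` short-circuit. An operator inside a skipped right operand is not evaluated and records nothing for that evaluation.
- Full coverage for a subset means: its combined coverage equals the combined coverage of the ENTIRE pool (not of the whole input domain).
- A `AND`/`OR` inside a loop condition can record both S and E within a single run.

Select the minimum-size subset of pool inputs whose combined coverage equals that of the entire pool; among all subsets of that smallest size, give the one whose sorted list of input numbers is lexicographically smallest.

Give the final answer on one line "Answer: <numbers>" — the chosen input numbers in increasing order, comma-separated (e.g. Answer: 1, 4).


test 1 (q=7, r=3) hits B1=F, B2=F, B3=E, B4=T, B5=E, B6=F
test 2 (q=0, r=5) hits B1=F, B2=T, B2=F, B3=S, B3=E, B4=T, B5=E, B6=T
test 3 (q=7, r=4) hits B1=F, B2=F, B3=E, B4=T, B5=E, B6=F
test 4 (q=7, r=1) hits B1=F, B2=F, B3=E, B4=T, B5=E, B6=F
test 5 (q=5, r=8) hits B1=T, B2=F, B3=E, B4=F, B5=E, B7=T
test 6 (q=1, r=-1) hits B1=F, B2=T, B2=F, B3=S, B3=E, B4=F, B5=E, B7=F, B8=T
test 7 (q=0, r=6) hits B1=F, B2=T, B2=F, B3=S, B3=E, B4=T, B5=E, B6=T
union over all inputs: B1=T, B1=F, B2=T, B2=F, B3=S, B3=E, B4=T, B4=F, B5=E, B6=T, B6=F, B7=T, B7=F, B8=T (14 outcomes)
checked all size-1 subsets: none covers 14 outcomes (max 9/14)
checked all size-2 subsets: none covers 14 outcomes (max 11/14)
checked all size-3 subsets: none covers 14 outcomes (max 13/14)
inputs {1, 2, 5, 6} (size 4) cover everything; no size-4 subset with a lexicographically smaller index list covers all 14
Answer: 1, 2, 5, 6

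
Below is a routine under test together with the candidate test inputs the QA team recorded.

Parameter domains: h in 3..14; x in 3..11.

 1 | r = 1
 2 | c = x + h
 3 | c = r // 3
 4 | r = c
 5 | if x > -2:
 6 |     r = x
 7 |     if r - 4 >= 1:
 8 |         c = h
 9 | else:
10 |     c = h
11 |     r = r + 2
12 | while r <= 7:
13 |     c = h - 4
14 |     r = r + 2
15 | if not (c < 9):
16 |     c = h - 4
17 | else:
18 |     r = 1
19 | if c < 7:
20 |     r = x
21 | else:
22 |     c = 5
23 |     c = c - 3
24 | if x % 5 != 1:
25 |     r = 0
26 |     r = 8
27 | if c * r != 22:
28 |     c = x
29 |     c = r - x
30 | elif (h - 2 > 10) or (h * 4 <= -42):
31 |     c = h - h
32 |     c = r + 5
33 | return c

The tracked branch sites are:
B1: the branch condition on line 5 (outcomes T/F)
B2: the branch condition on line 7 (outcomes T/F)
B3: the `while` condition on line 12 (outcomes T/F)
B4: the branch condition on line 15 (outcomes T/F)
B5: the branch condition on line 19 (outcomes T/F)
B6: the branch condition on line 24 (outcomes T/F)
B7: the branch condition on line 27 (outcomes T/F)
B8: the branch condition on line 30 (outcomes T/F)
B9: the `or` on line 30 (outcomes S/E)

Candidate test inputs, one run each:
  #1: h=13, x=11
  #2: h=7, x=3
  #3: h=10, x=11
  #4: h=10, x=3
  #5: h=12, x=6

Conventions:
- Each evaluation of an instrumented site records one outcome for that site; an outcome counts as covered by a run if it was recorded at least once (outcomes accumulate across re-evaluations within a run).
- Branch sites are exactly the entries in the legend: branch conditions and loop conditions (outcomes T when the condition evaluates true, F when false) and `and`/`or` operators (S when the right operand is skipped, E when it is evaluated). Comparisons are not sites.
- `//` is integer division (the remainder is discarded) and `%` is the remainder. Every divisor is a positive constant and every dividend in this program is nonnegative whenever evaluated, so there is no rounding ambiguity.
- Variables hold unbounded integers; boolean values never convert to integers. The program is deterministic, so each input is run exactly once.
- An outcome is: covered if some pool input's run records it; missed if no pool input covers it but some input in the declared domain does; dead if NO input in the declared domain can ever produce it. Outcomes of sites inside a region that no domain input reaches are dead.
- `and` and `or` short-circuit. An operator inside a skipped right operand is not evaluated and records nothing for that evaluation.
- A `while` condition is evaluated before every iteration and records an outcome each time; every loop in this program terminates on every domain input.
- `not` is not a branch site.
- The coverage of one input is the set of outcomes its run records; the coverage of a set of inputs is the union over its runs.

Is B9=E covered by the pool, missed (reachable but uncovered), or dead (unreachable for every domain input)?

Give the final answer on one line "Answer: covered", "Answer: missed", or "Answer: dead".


no pool input records B9=E
but domain input (h=11, x=11) does record it -> reachable, so missed
Answer: missed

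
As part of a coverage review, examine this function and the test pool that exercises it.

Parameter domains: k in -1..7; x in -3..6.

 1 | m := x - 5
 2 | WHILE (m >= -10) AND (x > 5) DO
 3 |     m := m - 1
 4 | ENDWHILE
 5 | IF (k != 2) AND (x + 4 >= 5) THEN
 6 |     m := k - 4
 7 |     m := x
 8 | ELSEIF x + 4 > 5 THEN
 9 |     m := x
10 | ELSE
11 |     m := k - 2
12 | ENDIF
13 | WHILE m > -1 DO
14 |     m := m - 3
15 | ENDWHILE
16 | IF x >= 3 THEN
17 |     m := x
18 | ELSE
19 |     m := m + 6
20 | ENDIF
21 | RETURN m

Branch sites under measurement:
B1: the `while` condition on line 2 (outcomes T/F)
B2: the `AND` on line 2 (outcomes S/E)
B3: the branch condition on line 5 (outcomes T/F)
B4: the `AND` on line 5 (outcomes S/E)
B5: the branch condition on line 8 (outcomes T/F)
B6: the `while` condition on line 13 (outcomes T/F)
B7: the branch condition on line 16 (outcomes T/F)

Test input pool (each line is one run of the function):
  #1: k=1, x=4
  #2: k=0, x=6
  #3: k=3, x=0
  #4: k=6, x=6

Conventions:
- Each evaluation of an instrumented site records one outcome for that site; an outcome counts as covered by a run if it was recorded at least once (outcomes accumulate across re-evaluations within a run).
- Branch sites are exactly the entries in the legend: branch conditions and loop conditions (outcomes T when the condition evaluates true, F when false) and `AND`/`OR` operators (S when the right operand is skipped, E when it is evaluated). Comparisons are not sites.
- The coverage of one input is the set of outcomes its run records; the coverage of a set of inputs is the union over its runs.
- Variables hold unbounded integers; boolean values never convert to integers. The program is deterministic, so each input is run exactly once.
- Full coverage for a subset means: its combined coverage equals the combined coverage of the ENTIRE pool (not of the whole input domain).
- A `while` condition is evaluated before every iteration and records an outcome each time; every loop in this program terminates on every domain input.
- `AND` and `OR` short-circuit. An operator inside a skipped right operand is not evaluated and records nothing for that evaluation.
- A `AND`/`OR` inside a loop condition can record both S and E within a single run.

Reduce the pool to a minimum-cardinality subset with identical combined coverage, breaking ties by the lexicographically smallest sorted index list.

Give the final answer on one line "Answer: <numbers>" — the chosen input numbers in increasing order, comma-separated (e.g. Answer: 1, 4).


run #1 (k=1, x=4) runs B2->E, B1->F, B4->E, B3->T, B6->T, B6->T, B6->F, B7->T; records B1=F, B2=E, B3=T, B4=E, B6=T, B6=F, B7=T
run #2 (k=0, x=6) runs B2->E, B1->T, B2->E, B1->T, B2->E, B1->T, B2->E, B1->T, B2->E, B1->T, B2->E, B1->T, B2->E, B1->T, ...; records B1=T, B1=F, B2=S, B2=E, B3=T, B4=E, B6=T, B6=F, B7=T
run #3 (k=3, x=0) runs B2->E, B1->F, B4->E, B3->F, B5->F, B6->T, B6->F, B7->F; records B1=F, B2=E, B3=F, B4=E, B5=F, B6=T, B6=F, B7=F
run #4 (k=6, x=6) runs B2->E, B1->T, B2->E, B1->T, B2->E, B1->T, B2->E, B1->T, B2->E, B1->T, B2->E, B1->T, B2->E, B1->T, ...; records B1=T, B1=F, B2=S, B2=E, B3=T, B4=E, B6=T, B6=F, B7=T
union over all inputs: B1=T, B1=F, B2=S, B2=E, B3=T, B3=F, B4=E, B5=F, B6=T, B6=F, B7=T, B7=F (12 outcomes)
size 1 is not enough: best union over all size-1 subsets is 9/12
the canonical winner is {2, 3}: size 2, full 12-outcome coverage, earliest index list among size-2 covers
Answer: 2, 3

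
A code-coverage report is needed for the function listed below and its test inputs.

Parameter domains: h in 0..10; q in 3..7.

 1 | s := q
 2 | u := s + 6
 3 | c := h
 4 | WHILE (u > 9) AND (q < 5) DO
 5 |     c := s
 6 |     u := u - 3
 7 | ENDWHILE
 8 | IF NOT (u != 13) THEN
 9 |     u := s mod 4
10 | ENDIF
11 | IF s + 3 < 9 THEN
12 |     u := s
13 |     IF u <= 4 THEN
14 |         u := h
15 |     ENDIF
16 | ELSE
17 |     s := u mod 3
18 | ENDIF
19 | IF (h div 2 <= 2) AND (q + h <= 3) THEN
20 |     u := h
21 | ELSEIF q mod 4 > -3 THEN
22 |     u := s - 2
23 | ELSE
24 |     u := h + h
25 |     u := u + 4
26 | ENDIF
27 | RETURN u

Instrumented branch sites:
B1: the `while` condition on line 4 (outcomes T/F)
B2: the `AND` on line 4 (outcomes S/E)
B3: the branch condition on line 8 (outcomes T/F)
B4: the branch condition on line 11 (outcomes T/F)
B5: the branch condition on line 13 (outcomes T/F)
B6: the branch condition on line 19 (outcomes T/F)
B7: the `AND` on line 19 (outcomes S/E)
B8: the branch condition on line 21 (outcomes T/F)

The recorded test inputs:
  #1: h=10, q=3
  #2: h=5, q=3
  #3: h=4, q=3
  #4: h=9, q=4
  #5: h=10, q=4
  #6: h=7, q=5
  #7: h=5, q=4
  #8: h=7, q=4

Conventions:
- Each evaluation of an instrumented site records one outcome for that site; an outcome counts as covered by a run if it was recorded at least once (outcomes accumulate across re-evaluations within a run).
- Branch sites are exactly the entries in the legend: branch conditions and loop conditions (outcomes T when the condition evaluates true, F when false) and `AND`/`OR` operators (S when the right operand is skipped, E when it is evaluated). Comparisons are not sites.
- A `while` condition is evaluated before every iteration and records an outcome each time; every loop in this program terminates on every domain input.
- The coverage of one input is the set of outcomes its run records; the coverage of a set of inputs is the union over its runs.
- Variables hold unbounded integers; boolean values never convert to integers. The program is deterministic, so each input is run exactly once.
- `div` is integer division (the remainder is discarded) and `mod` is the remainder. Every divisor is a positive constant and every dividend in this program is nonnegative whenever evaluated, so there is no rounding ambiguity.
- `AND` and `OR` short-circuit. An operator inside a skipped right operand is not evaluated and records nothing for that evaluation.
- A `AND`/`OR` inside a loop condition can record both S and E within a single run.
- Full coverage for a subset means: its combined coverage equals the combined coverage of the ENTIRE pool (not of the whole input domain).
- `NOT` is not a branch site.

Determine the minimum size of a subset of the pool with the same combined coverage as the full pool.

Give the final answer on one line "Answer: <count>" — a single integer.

input #1, h=10, q=3: outcomes B1=F, B2=S, B3=F, B4=T, B5=T, B6=F, B7=S, B8=T
input #2, h=5, q=3: outcomes B1=F, B2=S, B3=F, B4=T, B5=T, B6=F, B7=E, B8=T
input #3, h=4, q=3: outcomes B1=F, B2=S, B3=F, B4=T, B5=T, B6=F, B7=E, B8=T
input #4, h=9, q=4: outcomes B1=T, B1=F, B2=S, B2=E, B3=F, B4=T, B5=T, B6=F, B7=S, B8=T
input #5, h=10, q=4: outcomes B1=T, B1=F, B2=S, B2=E, B3=F, B4=T, B5=T, B6=F, B7=S, B8=T
input #6, h=7, q=5: outcomes B1=F, B2=E, B3=F, B4=T, B5=F, B6=F, B7=S, B8=T
input #7, h=5, q=4: outcomes B1=T, B1=F, B2=S, B2=E, B3=F, B4=T, B5=T, B6=F, B7=E, B8=T
input #8, h=7, q=4: outcomes B1=T, B1=F, B2=S, B2=E, B3=F, B4=T, B5=T, B6=F, B7=S, B8=T
union over all inputs: B1=T, B1=F, B2=S, B2=E, B3=F, B4=T, B5=T, B5=F, B6=F, B7=S, B7=E, B8=T (12 outcomes)
checked all size-1 subsets: none covers 12 outcomes (max 10/12)
size 2: inputs {6, 7} cover all 12 outcomes, and no lexicographically smaller subset of this size does

Answer: 2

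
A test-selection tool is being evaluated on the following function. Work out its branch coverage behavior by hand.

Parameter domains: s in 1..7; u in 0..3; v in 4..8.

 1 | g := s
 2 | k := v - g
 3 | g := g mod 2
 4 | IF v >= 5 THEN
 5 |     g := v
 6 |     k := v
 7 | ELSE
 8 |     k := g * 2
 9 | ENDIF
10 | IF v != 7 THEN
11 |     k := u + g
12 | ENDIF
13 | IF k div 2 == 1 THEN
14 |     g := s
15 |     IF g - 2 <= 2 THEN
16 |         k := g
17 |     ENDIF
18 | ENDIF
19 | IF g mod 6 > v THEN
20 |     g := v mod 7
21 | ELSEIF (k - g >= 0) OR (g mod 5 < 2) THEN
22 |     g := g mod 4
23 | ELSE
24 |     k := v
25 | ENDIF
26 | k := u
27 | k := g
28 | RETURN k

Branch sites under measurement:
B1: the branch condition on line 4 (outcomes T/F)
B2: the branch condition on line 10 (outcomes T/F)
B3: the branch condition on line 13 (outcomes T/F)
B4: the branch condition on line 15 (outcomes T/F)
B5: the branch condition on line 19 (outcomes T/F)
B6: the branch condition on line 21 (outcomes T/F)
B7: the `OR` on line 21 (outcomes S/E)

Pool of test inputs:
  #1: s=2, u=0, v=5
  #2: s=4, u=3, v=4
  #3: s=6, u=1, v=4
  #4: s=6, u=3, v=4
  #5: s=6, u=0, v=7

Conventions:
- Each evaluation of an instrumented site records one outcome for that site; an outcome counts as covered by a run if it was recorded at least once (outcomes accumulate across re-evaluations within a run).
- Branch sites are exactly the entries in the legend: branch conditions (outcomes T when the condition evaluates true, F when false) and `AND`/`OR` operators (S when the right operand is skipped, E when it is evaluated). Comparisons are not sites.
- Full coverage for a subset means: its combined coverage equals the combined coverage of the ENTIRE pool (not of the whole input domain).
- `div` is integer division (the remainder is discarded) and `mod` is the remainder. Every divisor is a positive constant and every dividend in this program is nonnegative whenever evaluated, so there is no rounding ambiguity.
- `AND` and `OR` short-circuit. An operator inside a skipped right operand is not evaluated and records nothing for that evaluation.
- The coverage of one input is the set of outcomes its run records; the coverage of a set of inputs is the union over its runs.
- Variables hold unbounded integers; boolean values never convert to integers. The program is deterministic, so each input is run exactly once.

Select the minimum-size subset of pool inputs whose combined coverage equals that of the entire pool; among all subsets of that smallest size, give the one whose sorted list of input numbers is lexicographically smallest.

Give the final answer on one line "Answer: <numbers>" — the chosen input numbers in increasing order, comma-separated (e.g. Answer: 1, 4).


input #1, s=2, u=0, v=5: events B1->T, B2->T, B3->F, B5->F, B7->S, B6->T; outcomes B1=T, B2=T, B3=F, B5=F, B6=T, B7=S
input #2, s=4, u=3, v=4: events B1->F, B2->T, B3->T, B4->T, B5->F, B7->S, B6->T; outcomes B1=F, B2=T, B3=T, B4=T, B5=F, B6=T, B7=S
input #3, s=6, u=1, v=4: events B1->F, B2->T, B3->F, B5->F, B7->S, B6->T; outcomes B1=F, B2=T, B3=F, B5=F, B6=T, B7=S
input #4, s=6, u=3, v=4: events B1->F, B2->T, B3->T, B4->F, B5->F, B7->E, B6->T; outcomes B1=F, B2=T, B3=T, B4=F, B5=F, B6=T, B7=E
input #5, s=6, u=0, v=7: events B1->T, B2->F, B3->F, B5->F, B7->S, B6->T; outcomes B1=T, B2=F, B3=F, B5=F, B6=T, B7=S
the full pool covers 12 outcomes: B1=T, B1=F, B2=T, B2=F, B3=T, B3=F, B4=T, B4=F, B5=F, B6=T, B7=S, B7=E
every size-1 subset falls short of the 12 outcomes (best: 7/12)
every size-2 subset falls short of the 12 outcomes (best: 11/12)
the canonical winner is {2, 4, 5}: size 3, full 12-outcome coverage, earliest index list among size-3 covers
Answer: 2, 4, 5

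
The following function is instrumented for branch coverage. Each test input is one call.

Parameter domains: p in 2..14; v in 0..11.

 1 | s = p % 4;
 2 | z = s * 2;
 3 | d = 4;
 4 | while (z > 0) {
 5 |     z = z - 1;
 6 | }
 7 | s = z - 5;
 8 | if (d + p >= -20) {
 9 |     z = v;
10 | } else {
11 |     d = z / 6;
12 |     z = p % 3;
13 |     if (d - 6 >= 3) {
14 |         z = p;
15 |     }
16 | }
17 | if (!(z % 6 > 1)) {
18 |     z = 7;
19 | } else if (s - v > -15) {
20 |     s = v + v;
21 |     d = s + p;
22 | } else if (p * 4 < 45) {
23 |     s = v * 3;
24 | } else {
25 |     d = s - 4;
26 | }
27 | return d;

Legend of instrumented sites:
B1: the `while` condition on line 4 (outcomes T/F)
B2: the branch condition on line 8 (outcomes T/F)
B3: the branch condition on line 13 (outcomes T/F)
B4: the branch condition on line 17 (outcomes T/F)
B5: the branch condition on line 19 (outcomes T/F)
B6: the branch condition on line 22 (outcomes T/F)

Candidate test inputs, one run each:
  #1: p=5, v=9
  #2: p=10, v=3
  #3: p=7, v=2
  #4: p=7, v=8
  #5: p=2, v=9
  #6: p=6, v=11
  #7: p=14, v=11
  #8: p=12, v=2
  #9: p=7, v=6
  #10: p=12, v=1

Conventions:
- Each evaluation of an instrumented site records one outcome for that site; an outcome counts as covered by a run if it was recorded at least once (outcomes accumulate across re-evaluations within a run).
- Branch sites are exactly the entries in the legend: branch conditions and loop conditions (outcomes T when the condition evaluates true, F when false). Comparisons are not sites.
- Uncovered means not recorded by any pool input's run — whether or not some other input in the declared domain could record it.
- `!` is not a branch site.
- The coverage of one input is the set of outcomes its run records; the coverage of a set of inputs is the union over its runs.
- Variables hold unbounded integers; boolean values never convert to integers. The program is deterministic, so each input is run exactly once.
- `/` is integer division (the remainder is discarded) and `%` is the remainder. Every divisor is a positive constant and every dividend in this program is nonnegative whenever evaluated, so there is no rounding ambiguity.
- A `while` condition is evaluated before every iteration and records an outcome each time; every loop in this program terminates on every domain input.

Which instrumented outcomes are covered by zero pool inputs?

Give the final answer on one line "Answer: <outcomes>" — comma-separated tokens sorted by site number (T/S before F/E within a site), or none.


#1 (p=5, v=9) -> B1->T, B1->T, B1->F, B2->T, B4->F, B5->T; covered: B1=T, B1=F, B2=T, B4=F, B5=T
#2 (p=10, v=3) -> B1->T, B1->T, B1->T, B1->T, B1->F, B2->T, B4->F, B5->T; covered: B1=T, B1=F, B2=T, B4=F, B5=T
#3 (p=7, v=2) -> B1->T, B1->T, B1->T, B1->T, B1->T, B1->T, B1->F, B2->T, B4->F, B5->T; covered: B1=T, B1=F, B2=T, B4=F, B5=T
#4 (p=7, v=8) -> B1->T, B1->T, B1->T, B1->T, B1->T, B1->T, B1->F, B2->T, B4->F, B5->T; covered: B1=T, B1=F, B2=T, B4=F, B5=T
#5 (p=2, v=9) -> B1->T, B1->T, B1->T, B1->T, B1->F, B2->T, B4->F, B5->T; covered: B1=T, B1=F, B2=T, B4=F, B5=T
#6 (p=6, v=11) -> B1->T, B1->T, B1->T, B1->T, B1->F, B2->T, B4->F, B5->F, B6->T; covered: B1=T, B1=F, B2=T, B4=F, B5=F, B6=T
#7 (p=14, v=11) -> B1->T, B1->T, B1->T, B1->T, B1->F, B2->T, B4->F, B5->F, B6->F; covered: B1=T, B1=F, B2=T, B4=F, B5=F, B6=F
#8 (p=12, v=2) -> B1->F, B2->T, B4->F, B5->T; covered: B1=F, B2=T, B4=F, B5=T
#9 (p=7, v=6) -> B1->T, B1->T, B1->T, B1->T, B1->T, B1->T, B1->F, B2->T, B4->T; covered: B1=T, B1=F, B2=T, B4=T
#10 (p=12, v=1) -> B1->F, B2->T, B4->T; covered: B1=F, B2=T, B4=T
union over the pool: B1=T, B1=F, B2=T, B4=T, B4=F, B5=T, B5=F, B6=T, B6=F
uncovered (3 of 12): B2=F, B3=T, B3=F
Answer: B2=F, B3=T, B3=F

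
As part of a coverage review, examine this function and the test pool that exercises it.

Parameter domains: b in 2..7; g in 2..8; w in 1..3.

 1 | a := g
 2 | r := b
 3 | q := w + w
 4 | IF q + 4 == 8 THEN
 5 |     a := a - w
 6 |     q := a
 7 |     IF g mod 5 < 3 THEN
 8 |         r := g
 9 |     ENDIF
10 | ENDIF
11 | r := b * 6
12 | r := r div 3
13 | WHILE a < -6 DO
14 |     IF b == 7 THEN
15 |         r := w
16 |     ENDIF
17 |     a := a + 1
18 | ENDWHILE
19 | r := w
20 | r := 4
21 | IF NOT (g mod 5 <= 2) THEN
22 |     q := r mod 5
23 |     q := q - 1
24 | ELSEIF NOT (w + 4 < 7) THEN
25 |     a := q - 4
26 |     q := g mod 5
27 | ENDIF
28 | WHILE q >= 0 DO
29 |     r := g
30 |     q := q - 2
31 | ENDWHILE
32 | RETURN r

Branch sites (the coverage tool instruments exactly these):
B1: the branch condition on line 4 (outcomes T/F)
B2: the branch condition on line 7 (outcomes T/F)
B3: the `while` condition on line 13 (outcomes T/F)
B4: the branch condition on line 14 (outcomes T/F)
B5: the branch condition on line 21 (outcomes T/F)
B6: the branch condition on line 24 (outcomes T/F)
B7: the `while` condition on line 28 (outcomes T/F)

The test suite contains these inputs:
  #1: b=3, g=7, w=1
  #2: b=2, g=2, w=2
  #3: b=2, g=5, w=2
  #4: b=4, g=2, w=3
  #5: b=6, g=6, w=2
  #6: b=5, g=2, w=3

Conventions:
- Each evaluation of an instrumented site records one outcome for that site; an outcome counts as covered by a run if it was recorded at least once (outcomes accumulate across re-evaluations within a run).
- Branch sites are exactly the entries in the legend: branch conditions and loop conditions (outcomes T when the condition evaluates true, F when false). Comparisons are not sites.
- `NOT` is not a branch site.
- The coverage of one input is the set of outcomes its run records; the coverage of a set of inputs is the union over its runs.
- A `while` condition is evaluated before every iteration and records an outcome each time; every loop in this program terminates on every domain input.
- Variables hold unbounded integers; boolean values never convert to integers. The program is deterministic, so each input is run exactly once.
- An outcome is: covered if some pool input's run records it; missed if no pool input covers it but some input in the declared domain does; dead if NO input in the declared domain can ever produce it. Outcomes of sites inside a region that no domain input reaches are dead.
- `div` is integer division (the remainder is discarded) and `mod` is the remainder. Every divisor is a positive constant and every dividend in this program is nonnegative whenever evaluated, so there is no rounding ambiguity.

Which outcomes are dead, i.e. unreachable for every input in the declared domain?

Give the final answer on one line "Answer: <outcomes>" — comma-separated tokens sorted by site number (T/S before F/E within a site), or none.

sweeping the full domain (126 inputs) for each outcome:
  B3=T: no domain input ever produces it -> dead
  B4=T: no domain input ever produces it -> dead
  B4=F: no domain input ever produces it -> dead
  reachable outcomes have witnesses, e.g. B1=T (e.g. b=2, g=2, w=2), B1=F (e.g. b=2, g=2, w=1), B2=T (e.g. b=2, g=2, w=2), B2=F (e.g. b=2, g=3, w=2)

Answer: B3=T, B4=T, B4=F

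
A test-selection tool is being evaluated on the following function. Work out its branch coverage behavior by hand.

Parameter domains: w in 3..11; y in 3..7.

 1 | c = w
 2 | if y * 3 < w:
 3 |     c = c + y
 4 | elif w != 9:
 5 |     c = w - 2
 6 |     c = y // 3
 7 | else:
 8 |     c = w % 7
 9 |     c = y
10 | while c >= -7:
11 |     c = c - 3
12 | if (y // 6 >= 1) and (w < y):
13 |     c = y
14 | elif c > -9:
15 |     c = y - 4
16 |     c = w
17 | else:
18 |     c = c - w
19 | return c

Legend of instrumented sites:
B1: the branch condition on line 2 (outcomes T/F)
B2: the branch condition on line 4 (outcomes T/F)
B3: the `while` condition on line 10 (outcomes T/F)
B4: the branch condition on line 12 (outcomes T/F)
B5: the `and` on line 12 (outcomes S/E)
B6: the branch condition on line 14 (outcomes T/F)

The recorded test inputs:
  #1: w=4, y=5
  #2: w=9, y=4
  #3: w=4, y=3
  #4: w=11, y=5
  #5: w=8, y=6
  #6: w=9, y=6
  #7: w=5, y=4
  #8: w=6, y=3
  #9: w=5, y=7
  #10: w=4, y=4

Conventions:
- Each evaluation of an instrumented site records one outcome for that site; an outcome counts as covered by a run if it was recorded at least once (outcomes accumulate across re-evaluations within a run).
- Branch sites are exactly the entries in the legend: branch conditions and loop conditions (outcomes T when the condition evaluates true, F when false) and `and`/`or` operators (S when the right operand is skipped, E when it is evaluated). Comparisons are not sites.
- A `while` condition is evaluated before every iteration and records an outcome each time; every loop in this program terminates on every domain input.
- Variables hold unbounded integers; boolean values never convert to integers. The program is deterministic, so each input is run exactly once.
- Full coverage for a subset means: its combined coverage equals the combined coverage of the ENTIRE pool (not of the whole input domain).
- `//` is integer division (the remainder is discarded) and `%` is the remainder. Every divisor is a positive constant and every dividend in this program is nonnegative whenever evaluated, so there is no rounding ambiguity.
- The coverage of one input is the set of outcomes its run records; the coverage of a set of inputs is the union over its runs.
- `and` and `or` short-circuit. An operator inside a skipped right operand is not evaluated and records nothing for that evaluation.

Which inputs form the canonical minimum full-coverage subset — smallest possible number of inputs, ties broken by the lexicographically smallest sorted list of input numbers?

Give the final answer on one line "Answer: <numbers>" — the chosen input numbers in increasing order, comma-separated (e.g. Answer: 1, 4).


test 1 (w=4, y=5) fires B1->F, B2->T, B3->T, B3->T, B3->T, B3->F, B5->S, B4->F, B6->T; hits B1=F, B2=T, B3=T, B3=F, B4=F, B5=S, B6=T
test 2 (w=9, y=4) fires B1->F, B2->F, B3->T, B3->T, B3->T, B3->T, B3->F, B5->S, B4->F, B6->T; hits B1=F, B2=F, B3=T, B3=F, B4=F, B5=S, B6=T
test 3 (w=4, y=3) fires B1->F, B2->T, B3->T, B3->T, B3->T, B3->F, B5->S, B4->F, B6->T; hits B1=F, B2=T, B3=T, B3=F, B4=F, B5=S, B6=T
test 4 (w=11, y=5) fires B1->F, B2->T, B3->T, B3->T, B3->T, B3->F, B5->S, B4->F, B6->T; hits B1=F, B2=T, B3=T, B3=F, B4=F, B5=S, B6=T
test 5 (w=8, y=6) fires B1->F, B2->T, B3->T, B3->T, B3->T, B3->T, B3->F, B5->E, B4->F, B6->F; hits B1=F, B2=T, B3=T, B3=F, B4=F, B5=E, B6=F
test 6 (w=9, y=6) fires B1->F, B2->F, B3->T, B3->T, B3->T, B3->T, B3->T, B3->F, B5->E, B4->F, B6->F; hits B1=F, B2=F, B3=T, B3=F, B4=F, B5=E, B6=F
test 7 (w=5, y=4) fires B1->F, B2->T, B3->T, B3->T, B3->T, B3->F, B5->S, B4->F, B6->T; hits B1=F, B2=T, B3=T, B3=F, B4=F, B5=S, B6=T
test 8 (w=6, y=3) fires B1->F, B2->T, B3->T, B3->T, B3->T, B3->F, B5->S, B4->F, B6->T; hits B1=F, B2=T, B3=T, B3=F, B4=F, B5=S, B6=T
test 9 (w=5, y=7) fires B1->F, B2->T, B3->T, B3->T, B3->T, B3->T, B3->F, B5->E, B4->T; hits B1=F, B2=T, B3=T, B3=F, B4=T, B5=E
test 10 (w=4, y=4) fires B1->F, B2->T, B3->T, B3->T, B3->T, B3->F, B5->S, B4->F, B6->T; hits B1=F, B2=T, B3=T, B3=F, B4=F, B5=S, B6=T
pool-wide coverage (11 outcomes): B1=F, B2=T, B2=F, B3=T, B3=F, B4=T, B4=F, B5=S, B5=E, B6=T, B6=F
checked all size-1 subsets: none covers 11 outcomes (max 7/11)
checked all size-2 subsets: none covers 11 outcomes (max 10/11)
inputs {1, 6, 9} (size 3) cover everything; no size-3 subset with a lexicographically smaller index list covers all 11
Answer: 1, 6, 9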